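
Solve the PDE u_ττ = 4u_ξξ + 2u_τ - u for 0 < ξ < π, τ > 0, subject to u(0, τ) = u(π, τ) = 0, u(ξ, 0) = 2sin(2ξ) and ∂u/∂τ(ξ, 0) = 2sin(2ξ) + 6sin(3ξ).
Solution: Substitute u = exp(τ)w, i.e. w = exp(-τ)u.
By the product rule, u_τ = exp(τ)(w_τ + w), u_ττ = exp(τ)(w_ττ + 2w_τ + w), u_ξξ = exp(τ)w_ξξ.
Substituting into the PDE and dividing by exp(τ): w_ττ + 2w_τ + w = 4w_ξξ + 2(w_τ + w) - w.
The lower-order terms cancel, leaving the standard wave equation w_ττ = 4w_ξξ.
Initial data for w: w(ξ,0) = u(ξ,0) = 2sin(2ξ); w_τ(ξ,0) = u_τ(ξ,0) - u(ξ,0) = 6sin(3ξ). The boundary conditions carry over: w(0,τ) = w(π,τ) = 0.
Solve for w:
  Using separation of variables w = X(ξ)T(τ):
  Eigenfunctions: sin(nξ), n = 1, 2, 3, ...
  General solution: w(ξ, τ) = Σ [A_n cos(2n τ) + B_n sin(2n τ)] sin(nξ)
  From w(ξ,0) = 2sin(2ξ): A_2=2. From w_τ(ξ,0) = 6sin(3ξ), using w_τ(ξ,0) = Σ ω_n B_n sin(nξ) with ω_n = 2n: B_3 = 6/6 = 1.
Hence w(ξ,τ) = 2sin(2ξ)cos(4τ) + sin(3ξ)sin(6τ).
Transform back: u(ξ,τ) = exp(τ)w(ξ,τ).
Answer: u(ξ, τ) = 2exp(τ)sin(2ξ)cos(4τ) + exp(τ)sin(3ξ)sin(6τ)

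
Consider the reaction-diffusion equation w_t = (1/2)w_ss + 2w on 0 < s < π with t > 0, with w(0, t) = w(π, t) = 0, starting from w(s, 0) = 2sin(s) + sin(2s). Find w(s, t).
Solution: Substitute w = exp(2t)u.
Then w_t = exp(2t)(u_t + 2u), w_ss = exp(2t)u_ss; substituting and dividing by exp(2t), the lower-order terms cancel: u_t = (1/2)u_ss (standard heat equation).
Data for u: u(s,0) = w(s,0) = 2sin(s) + sin(2s). The boundary conditions carry over: u(0,t) = u(π,t) = 0.
Separating variables: u = Σ c_n exp(-n²t/2) sin(ns). From u(s,0) = 2sin(s) + sin(2s): c_1=2, c_2=1.
So u(s,t) = exp(-2t)sin(2s) + 2exp(-t/2)sin(s), and w(s,t) = exp(2t)u(s,t).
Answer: w(s, t) = 2exp(3t/2)sin(s) + sin(2s)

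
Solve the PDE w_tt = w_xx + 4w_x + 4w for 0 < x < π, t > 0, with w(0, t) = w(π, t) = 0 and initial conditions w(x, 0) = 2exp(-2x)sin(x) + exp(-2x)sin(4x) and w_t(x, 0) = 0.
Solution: Substitute w = exp(-2x)u.
Then w_x = exp(-2x)(u_x - 2u), w_xx = exp(-2x)(u_xx - 4u_x + 4u), w_tt = exp(-2x)u_tt; substituting and dividing by exp(-2x), the lower-order terms cancel: u_tt = u_xx (standard wave equation).
Data for u: u(x,0) = exp(2x)w(x,0) = 2sin(x) + sin(4x); u_t(x,0) = exp(2x)w_t(x,0) = 0. The boundary conditions carry over: u(0,t) = u(π,t) = 0.
Separating variables: u = Σ [A_n cos(ω_n t) + B_n sin(ω_n t)] sin(nx), ω_n = n. From ICs: A_1=2, A_4=1.
So u(x,t) = 2sin(x)cos(t) + sin(4x)cos(4t), and w(x,t) = exp(-2x)u(x,t).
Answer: w(x, t) = 2exp(-2x)sin(x)cos(t) + exp(-2x)sin(4x)cos(4t)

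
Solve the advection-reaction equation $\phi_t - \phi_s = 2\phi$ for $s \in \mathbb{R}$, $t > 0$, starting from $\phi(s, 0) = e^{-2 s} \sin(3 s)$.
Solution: Substitute $\phi = e^{-2s}u$, i.e. $u = e^{2s}\phi$.
By the product rule, $\phi_s = e^{-2s}(u_s - 2u)$, $\phi_t = e^{-2s}u_t$.
Substituting into the PDE and dividing by $e^{-2s}$: $u_t - (u_s - 2u) = 2u$.
The lower-order terms cancel, leaving the standard advection equation $u_t - u_s = 0$.
Initial data for $u$: $u(s,0) = e^{2s}\phi(s,0) = \sin(3 s)$.
Solve for $u$:
  By method of characteristics (waves move left with speed 1):
  Along characteristics $s + t =$ const, $u$ is constant, so $u(s,t) = f(s + t)$ with $f = u( \cdot , 0)$.
Hence $u(s,t) = \sin(3 s + 3 t)$.
Transform back: $\phi(s,t) = e^{-2s}u(s,t)$.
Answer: $\phi(s, t) = e^{-2 s} \sin(3 s + 3 t)$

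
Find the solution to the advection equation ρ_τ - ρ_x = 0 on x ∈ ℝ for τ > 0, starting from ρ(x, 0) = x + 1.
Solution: By characteristics (dx/dτ = -1), ρ(x,τ) = f(x + τ) with f = ρ(·, 0).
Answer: ρ(x, τ) = x + τ + 1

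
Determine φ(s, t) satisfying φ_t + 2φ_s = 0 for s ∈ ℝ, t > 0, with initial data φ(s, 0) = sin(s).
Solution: By method of characteristics (waves move right with speed 2):
Along characteristics s - 2t = const, φ is constant, so φ(s,t) = f(s - 2t) with f = φ(·, 0).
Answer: φ(s, t) = sin(s - 2t)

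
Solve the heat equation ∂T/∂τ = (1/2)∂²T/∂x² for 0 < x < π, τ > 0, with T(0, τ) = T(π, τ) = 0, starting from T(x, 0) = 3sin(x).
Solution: Separating variables: T = Σ c_n exp(-n²τ/2) sin(nx). From T(x,0) = 3sin(x): c_1=3.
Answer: T(x, τ) = 3exp(-τ/2)sin(x)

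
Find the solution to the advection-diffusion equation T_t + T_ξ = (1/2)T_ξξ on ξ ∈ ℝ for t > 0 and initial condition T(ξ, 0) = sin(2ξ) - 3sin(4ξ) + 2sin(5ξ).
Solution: Change to a moving frame: let η = ξ - t, σ = t and write T(ξ,t) = u(η,σ).
By the chain rule T_t = u_σ - u_η, T_ξ = u_η, T_ξξ = u_ηη.
Then T_t + T_ξ = u_σ: the advection term cancels and the PDE becomes the heat equation u_σ = (1/2)u_ηη on η ∈ ℝ.
Initial data: u(η,0) = T(η,0) = sin(2η) - 3sin(4η) + 2sin(5η).
On η ∈ ℝ each mode satisfies (sin(nη))″ = -n² sin(nη), so exp(-n²σ/2) sin(nη) solves the heat equation; by superposition u(η,σ) = Σ c_n exp(-n²σ/2) sin(nη).
Reading off the coefficients: c_2=1, c_4=-3, c_5=2, so u(η,σ) = exp(-2σ)sin(2η) - 3exp(-8σ)sin(4η) + 2exp(-25σ/2)sin(5η).
Substituting back η = ξ - t, σ = t: T(ξ,t) = u(ξ - t, t).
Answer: T(ξ, t) = -exp(-2t)sin(2t - 2ξ) + 3exp(-8t)sin(4t - 4ξ) - 2exp(-25t/2)sin(5t - 5ξ)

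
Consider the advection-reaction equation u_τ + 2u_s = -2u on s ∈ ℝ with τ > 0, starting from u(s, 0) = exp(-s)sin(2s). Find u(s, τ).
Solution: Substitute u = exp(-s)w.
Then u_s = exp(-s)(w_s - w), u_τ = exp(-s)w_τ; substituting and dividing by exp(-s), the lower-order terms cancel: w_τ + 2w_s = 0 (standard advection equation).
Data for w: w(s,0) = exp(s)u(s,0) = sin(2s).
By characteristics (ds/dτ = 2), w(s,τ) = f(s - 2τ) with f = w(·, 0).
So w(s,τ) = sin(2s - 4τ), and u(s,τ) = exp(-s)w(s,τ).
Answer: u(s, τ) = exp(-s)sin(2s - 4τ)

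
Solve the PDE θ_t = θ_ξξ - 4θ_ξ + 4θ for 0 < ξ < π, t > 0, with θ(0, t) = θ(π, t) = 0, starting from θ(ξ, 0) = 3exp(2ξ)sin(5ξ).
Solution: Substitute θ = exp(2ξ)u.
Then θ_ξ = exp(2ξ)(u_ξ + 2u), θ_ξξ = exp(2ξ)(u_ξξ + 4u_ξ + 4u), θ_t = exp(2ξ)u_t; substituting and dividing by exp(2ξ), the lower-order terms cancel: u_t = u_ξξ (standard heat equation).
Data for u: u(ξ,0) = exp(-2ξ)θ(ξ,0) = 3sin(5ξ). The boundary conditions carry over: u(0,t) = u(π,t) = 0.
Separating variables: u = Σ c_n exp(-n²t) sin(nξ). From u(ξ,0) = 3sin(5ξ): c_5=3.
So u(ξ,t) = 3exp(-25t)sin(5ξ), and θ(ξ,t) = exp(2ξ)u(ξ,t).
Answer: θ(ξ, t) = 3exp(-25t)exp(2ξ)sin(5ξ)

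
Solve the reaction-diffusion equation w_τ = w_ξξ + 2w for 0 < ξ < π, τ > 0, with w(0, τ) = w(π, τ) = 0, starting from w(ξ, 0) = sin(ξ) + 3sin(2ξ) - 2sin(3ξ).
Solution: Substitute w = exp(2τ)u.
Then w_τ = exp(2τ)(u_τ + 2u), w_ξξ = exp(2τ)u_ξξ; substituting and dividing by exp(2τ), the lower-order terms cancel: u_τ = u_ξξ (standard heat equation).
Data for u: u(ξ,0) = w(ξ,0) = sin(ξ) + 3sin(2ξ) - 2sin(3ξ). The boundary conditions carry over: u(0,τ) = u(π,τ) = 0.
Separating variables: u = Σ c_n exp(-n²τ) sin(nξ). From u(ξ,0) = sin(ξ) + 3sin(2ξ) - 2sin(3ξ): c_1=1, c_2=3, c_3=-2.
So u(ξ,τ) = exp(-τ)sin(ξ) + 3exp(-4τ)sin(2ξ) - 2exp(-9τ)sin(3ξ), and w(ξ,τ) = exp(2τ)u(ξ,τ).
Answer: w(ξ, τ) = exp(τ)sin(ξ) + 3exp(-2τ)sin(2ξ) - 2exp(-7τ)sin(3ξ)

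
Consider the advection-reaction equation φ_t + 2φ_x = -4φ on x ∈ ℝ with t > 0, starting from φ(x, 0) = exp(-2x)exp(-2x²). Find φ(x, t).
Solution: Substitute φ = exp(-2x)u.
Then φ_x = exp(-2x)(u_x - 2u), φ_t = exp(-2x)u_t; substituting and dividing by exp(-2x), the lower-order terms cancel: u_t + 2u_x = 0 (standard advection equation).
Data for u: u(x,0) = exp(2x)φ(x,0) = exp(-2x²).
By characteristics (dx/dt = 2), u(x,t) = f(x - 2t) with f = u(·, 0).
So u(x,t) = exp(-2(-2t + x)²), and φ(x,t) = exp(-2x)u(x,t).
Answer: φ(x, t) = exp(-2x)exp(-2(-2t + x)²)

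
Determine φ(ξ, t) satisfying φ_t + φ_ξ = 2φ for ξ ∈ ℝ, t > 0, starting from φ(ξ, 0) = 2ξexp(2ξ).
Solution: Substitute φ = exp(2ξ)u.
Then φ_ξ = exp(2ξ)(u_ξ + 2u), φ_t = exp(2ξ)u_t; substituting and dividing by exp(2ξ), the lower-order terms cancel: u_t + u_ξ = 0 (standard advection equation).
Data for u: u(ξ,0) = exp(-2ξ)φ(ξ,0) = 2ξ.
By characteristics (dξ/dt = 1), u(ξ,t) = f(ξ - t) with f = u(·, 0).
So u(ξ,t) = -2t + 2ξ, and φ(ξ,t) = exp(2ξ)u(ξ,t).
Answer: φ(ξ, t) = -2texp(2ξ) + 2ξexp(2ξ)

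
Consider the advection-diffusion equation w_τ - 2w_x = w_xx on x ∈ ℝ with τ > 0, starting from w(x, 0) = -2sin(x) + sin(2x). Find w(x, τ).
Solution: Moving frame: η = x + 2τ, σ = τ, w = u(η,σ), so w_τ = u_σ + 2u_η and w_xx = u_ηη.
Hence w_τ - 2w_x = u_σ and the PDE becomes the heat equation u_σ = u_ηη on η ∈ ℝ.
Initial data: u(η,0) = w(η,0) = -2sin(η) + sin(2η). Each mode sin(nη) decays as exp(-n²σ) on ℝ, so u(η,σ) = Σ c_n exp(-n²σ) sin(nη) with c_1=-2, c_2=1: u(η,σ) = -2exp(-σ)sin(η) + exp(-4σ)sin(2η).
Substituting back: w(x,τ) = u(x + 2τ, τ).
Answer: w(x, τ) = -2exp(-τ)sin(x + 2τ) + exp(-4τ)sin(2x + 4τ)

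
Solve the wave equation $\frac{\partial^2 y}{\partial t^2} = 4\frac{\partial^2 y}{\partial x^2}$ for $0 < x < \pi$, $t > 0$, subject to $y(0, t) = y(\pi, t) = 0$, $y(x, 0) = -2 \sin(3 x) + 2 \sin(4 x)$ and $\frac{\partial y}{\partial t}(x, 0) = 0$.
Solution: Using separation of variables $y = X(x)T(t)$:
Eigenfunctions: $\sin(nx)$, $n = 1, 2, 3, \ldots$
General solution: $y(x, t) = \sum [A_n \cos(2n t) + B_n \sin(2n t)] \sin(nx)$
From $y(x,0) = -2 \sin(3 x) + 2 \sin(4 x)$: $A_3=-2, A_4=2$. From $y_t(x,0) = 0$: all $B_n = 0$.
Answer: $y(x, t) = -2 \sin(3 x) \cos(6 t) + 2 \sin(4 x) \cos(8 t)$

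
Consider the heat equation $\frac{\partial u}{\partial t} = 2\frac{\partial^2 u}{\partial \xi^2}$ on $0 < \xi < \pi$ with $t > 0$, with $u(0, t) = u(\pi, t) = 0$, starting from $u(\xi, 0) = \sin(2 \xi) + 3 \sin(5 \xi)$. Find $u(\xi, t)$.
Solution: Separating variables: $u = \sum c_n e^{-2n^2t} \sin(n\xi)$. From $u(\xi,0) = \sin(2 \xi) + 3 \sin(5 \xi)$: $c_2=1, c_5=3$.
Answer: $u(\xi, t) = e^{-8 t} \sin(2 \xi) + 3 e^{-50 t} \sin(5 \xi)$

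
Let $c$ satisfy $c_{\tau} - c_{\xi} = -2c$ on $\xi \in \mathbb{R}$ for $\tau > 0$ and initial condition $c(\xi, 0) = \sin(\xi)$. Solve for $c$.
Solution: Substitute $c = e^{-2\tau}u$.
Then $c_{\tau} = e^{-2\tau}(u_{\tau} - 2u)$, $c_{\xi} = e^{-2\tau}u_{\xi}$; substituting and dividing by $e^{-2\tau}$, the lower-order terms cancel: $u_{\tau} - u_{\xi} = 0$ (standard advection equation).
Data for $u$: $u(\xi,0) = c(\xi,0) = \sin(\xi)$.
By characteristics ($d\xi/d\tau = -1$), $u(\xi,\tau) = f(\xi + \tau)$ with $f = u( \cdot , 0)$.
So $u(\xi,\tau) = \sin(\xi + \tau)$, and $c(\xi,\tau) = e^{-2\tau}u(\xi,\tau)$.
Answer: $c(\xi, \tau) = e^{-2 \tau} \sin(\tau + \xi)$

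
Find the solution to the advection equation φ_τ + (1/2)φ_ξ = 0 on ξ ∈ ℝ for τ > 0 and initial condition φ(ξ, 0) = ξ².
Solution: By method of characteristics (waves move right with speed 1/2):
Along characteristics ξ - (1/2)τ = const, φ is constant, so φ(ξ,τ) = f(ξ - (1/2)τ) with f = φ(·, 0).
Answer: φ(ξ, τ) = ξ² - ξτ + (1/4)τ²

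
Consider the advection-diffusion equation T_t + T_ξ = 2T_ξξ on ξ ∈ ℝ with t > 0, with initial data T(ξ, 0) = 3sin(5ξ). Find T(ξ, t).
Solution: Moving frame: η = ξ - t, σ = t, T = u(η,σ), so T_t = u_σ - u_η and T_ξξ = u_ηη.
Hence T_t + T_ξ = u_σ and the PDE becomes the heat equation u_σ = 2u_ηη on η ∈ ℝ.
Initial data: u(η,0) = T(η,0) = 3sin(5η). Each mode sin(nη) decays as exp(-2n²σ) on ℝ, so u(η,σ) = Σ c_n exp(-2n²σ) sin(nη) with c_5=3: u(η,σ) = 3exp(-50σ)sin(5η).
Substituting back: T(ξ,t) = u(ξ - t, t).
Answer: T(ξ, t) = -3exp(-50t)sin(5t - 5ξ)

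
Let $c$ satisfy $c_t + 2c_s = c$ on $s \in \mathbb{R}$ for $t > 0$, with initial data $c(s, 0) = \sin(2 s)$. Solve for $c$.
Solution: Substitute $c = e^{t}u$, i.e. $u = e^{-t}c$.
By the product rule, $c_t = e^{t}(u_t + u)$, $c_s = e^{t}u_s$.
Substituting into the PDE and dividing by $e^{t}$: $u_t + u + 2u_s = u$.
The lower-order terms cancel, leaving the standard advection equation $u_t + 2u_s = 0$.
Initial data for $u$: $u(s,0) = c(s,0) = \sin(2 s)$.
Solve for $u$:
  By method of characteristics (waves move right with speed 2):
  Along characteristics $s - 2t =$ const, $u$ is constant, so $u(s,t) = f(s - 2t)$ with $f = u( \cdot , 0)$.
Hence $u(s,t) = \sin(2 s - 4 t)$.
Transform back: $c(s,t) = e^{t}u(s,t)$.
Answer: $c(s, t) = e^{t} \sin(2 s - 4 t)$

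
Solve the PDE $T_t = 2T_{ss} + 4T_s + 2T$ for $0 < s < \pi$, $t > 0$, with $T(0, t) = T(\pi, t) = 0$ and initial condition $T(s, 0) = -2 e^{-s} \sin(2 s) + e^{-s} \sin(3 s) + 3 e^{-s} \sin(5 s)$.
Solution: Substitute $T = e^{-s}u$, i.e. $u = e^{s}T$.
By the product rule, $T_s = e^{-s}(u_s - u)$, $T_{ss} = e^{-s}(u_{ss} - 2u_s + u)$, $T_t = e^{-s}u_t$.
Substituting into the PDE and dividing by $e^{-s}$: $u_t = 2(u_{ss} - 2u_s + u) + 4(u_s - u) + 2u$.
The lower-order terms cancel, leaving the standard heat equation $u_t = 2u_{ss}$.
Initial data for $u$: $u(s,0) = e^{s}T(s,0) = -2 \sin(2 s) + \sin(3 s) + 3 \sin(5 s)$. The boundary conditions carry over: $u(0,t) = u(\pi,t) = 0$.
Solve for $u$:
  Using separation of variables $u = X(s)G(t)$:
  Eigenfunctions: $\sin(ns)$, $n = 1, 2, 3, \ldots$
  General solution: $u(s, t) = \sum c_n \sin(ns) e^{-2n^2 t}$
  Matching $u(s,0) = -2 \sin(2 s) + \sin(3 s) + 3 \sin(5 s)$ term by term: $c_2=-2, c_3=1, c_5=3$.
Hence $u(s,t) = -2 e^{-8 t} \sin(2 s) + e^{-18 t} \sin(3 s) + 3 e^{-50 t} \sin(5 s)$.
Transform back: $T(s,t) = e^{-s}u(s,t)$.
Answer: $T(s, t) = -2 e^{-s} e^{-8 t} \sin(2 s) + e^{-s} e^{-18 t} \sin(3 s) + 3 e^{-s} e^{-50 t} \sin(5 s)$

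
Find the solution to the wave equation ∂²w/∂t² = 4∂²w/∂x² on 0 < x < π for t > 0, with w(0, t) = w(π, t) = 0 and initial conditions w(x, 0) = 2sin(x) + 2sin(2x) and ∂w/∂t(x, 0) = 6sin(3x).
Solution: Using separation of variables w = X(x)T(t):
Eigenfunctions: sin(nx), n = 1, 2, 3, ...
General solution: w(x, t) = Σ [A_n cos(2n t) + B_n sin(2n t)] sin(nx)
From w(x,0) = 2sin(x) + 2sin(2x): A_1=2, A_2=2. From w_t(x,0) = 6sin(3x), using w_t(x,0) = Σ ω_n B_n sin(nx) with ω_n = 2n: B_3 = 6/6 = 1.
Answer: w(x, t) = sin(6t)sin(3x) + 2sin(x)cos(2t) + 2sin(2x)cos(4t)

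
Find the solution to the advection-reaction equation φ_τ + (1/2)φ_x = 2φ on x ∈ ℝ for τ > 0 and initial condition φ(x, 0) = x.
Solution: Substitute φ = exp(2τ)u, i.e. u = exp(-2τ)φ.
By the product rule, φ_τ = exp(2τ)(u_τ + 2u), φ_x = exp(2τ)u_x.
Substituting into the PDE and dividing by exp(2τ): u_τ + 2u + (1/2)u_x = 2u.
The lower-order terms cancel, leaving the standard advection equation u_τ + (1/2)u_x = 0.
Initial data for u: u(x,0) = φ(x,0) = x.
Solve for u:
  By method of characteristics (waves move right with speed 1/2):
  Along characteristics x - (1/2)τ = const, u is constant, so u(x,τ) = f(x - (1/2)τ) with f = u(·, 0).
Hence u(x,τ) = x - (1/2)τ.
Transform back: φ(x,τ) = exp(2τ)u(x,τ).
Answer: φ(x, τ) = xexp(2τ) - (1/2)τexp(2τ)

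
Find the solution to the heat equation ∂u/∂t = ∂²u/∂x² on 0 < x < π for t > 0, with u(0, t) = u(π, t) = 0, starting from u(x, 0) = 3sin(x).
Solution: Using separation of variables u = X(x)T(t):
Eigenfunctions: sin(nx), n = 1, 2, 3, ...
General solution: u(x, t) = Σ c_n sin(nx) exp(-n² t)
Matching u(x,0) = 3sin(x) term by term: c_1=3.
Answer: u(x, t) = 3exp(-t)sin(x)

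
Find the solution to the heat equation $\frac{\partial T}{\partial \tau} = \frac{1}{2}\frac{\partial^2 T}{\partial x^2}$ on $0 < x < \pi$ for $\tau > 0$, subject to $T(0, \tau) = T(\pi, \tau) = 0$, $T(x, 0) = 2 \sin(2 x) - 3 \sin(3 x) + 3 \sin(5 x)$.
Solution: Separating variables: $T = \sum c_n e^{-n^2\tau/2} \sin(nx)$. From $T(x,0) = 2 \sin(2 x) - 3 \sin(3 x) + 3 \sin(5 x)$: $c_2=2, c_3=-3, c_5=3$.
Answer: $T(x, \tau) = 2 e^{-2 \tau} \sin(2 x) - 3 e^{-9 \tau/2} \sin(3 x) + 3 e^{-25 \tau/2} \sin(5 x)$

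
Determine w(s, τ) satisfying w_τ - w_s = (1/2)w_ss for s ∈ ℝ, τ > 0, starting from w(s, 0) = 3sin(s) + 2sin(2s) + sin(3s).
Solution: Change to a moving frame: let η = s + τ, σ = τ and write w(s,τ) = u(η,σ).
By the chain rule w_τ = u_σ + u_η, w_s = u_η, w_ss = u_ηη.
Then w_τ - w_s = u_σ: the advection term cancels and the PDE becomes the heat equation u_σ = (1/2)u_ηη on η ∈ ℝ.
Initial data: u(η,0) = w(η,0) = 3sin(η) + 2sin(2η) + sin(3η).
On η ∈ ℝ each mode satisfies (sin(nη))″ = -n² sin(nη), so exp(-n²σ/2) sin(nη) solves the heat equation; by superposition u(η,σ) = Σ c_n exp(-n²σ/2) sin(nη).
Reading off the coefficients: c_1=3, c_2=2, c_3=1, so u(η,σ) = 2exp(-2σ)sin(2η) + 3exp(-σ/2)sin(η) + exp(-9σ/2)sin(3η).
Substituting back η = s + τ, σ = τ: w(s,τ) = u(s + τ, τ).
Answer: w(s, τ) = 2exp(-2τ)sin(2s + 2τ) + 3exp(-τ/2)sin(s + τ) + exp(-9τ/2)sin(3s + 3τ)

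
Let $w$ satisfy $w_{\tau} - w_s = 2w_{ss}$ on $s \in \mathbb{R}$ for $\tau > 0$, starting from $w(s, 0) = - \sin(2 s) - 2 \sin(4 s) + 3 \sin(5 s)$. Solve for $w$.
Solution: Change to a moving frame: let $\eta = s + \tau$, $\sigma = \tau$ and write $w(s,\tau) = u(\eta,\sigma)$.
By the chain rule $w_{\tau} = u_{\sigma} + u_{\eta}$, $w_s = u_{\eta}$, $w_{ss} = u_{\eta\eta}$.
Then $w_{\tau} - w_s = u_{\sigma}$: the advection term cancels and the PDE becomes the heat equation $u_{\sigma} = 2u_{\eta\eta}$ on $\eta \in \mathbb{R}$.
Initial data: $u(\eta,0) = w(\eta,0) = - \sin(2 \eta) - 2 \sin(4 \eta) + 3 \sin(5 \eta)$.
On $\eta \in \mathbb{R}$ each mode satisfies $(\sin(n\eta))'' = -n^2 \sin(n\eta)$, so $e^{-2n^2\sigma} \sin(n\eta)$ solves the heat equation; by superposition $u(\eta,\sigma) = \sum c_n e^{-2n^2\sigma} \sin(n\eta)$.
Reading off the coefficients: $c_2=-1, c_4=-2, c_5=3$, so $u(\eta,\sigma) = - e^{-8 \sigma} \sin(2 \eta) - 2 e^{-32 \sigma} \sin(4 \eta) + 3 e^{-50 \sigma} \sin(5 \eta)$.
Substituting back $\eta = s + \tau$, $\sigma = \tau$: $w(s,\tau) = u(s + \tau, \tau)$.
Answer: $w(s, \tau) = - e^{-8 \tau} \sin(2 \tau + 2 s) - 2 e^{-32 \tau} \sin(4 \tau + 4 s) + 3 e^{-50 \tau} \sin(5 \tau + 5 s)$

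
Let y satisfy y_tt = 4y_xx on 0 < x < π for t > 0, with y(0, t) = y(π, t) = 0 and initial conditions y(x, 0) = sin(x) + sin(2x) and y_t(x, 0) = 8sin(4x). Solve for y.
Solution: Using separation of variables y = X(x)T(t):
Eigenfunctions: sin(nx), n = 1, 2, 3, ...
General solution: y(x, t) = Σ [A_n cos(2n t) + B_n sin(2n t)] sin(nx)
From y(x,0) = sin(x) + sin(2x): A_1=1, A_2=1. From y_t(x,0) = 8sin(4x), using y_t(x,0) = Σ ω_n B_n sin(nx) with ω_n = 2n: B_4 = 8/8 = 1.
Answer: y(x, t) = sin(8t)sin(4x) + sin(x)cos(2t) + sin(2x)cos(4t)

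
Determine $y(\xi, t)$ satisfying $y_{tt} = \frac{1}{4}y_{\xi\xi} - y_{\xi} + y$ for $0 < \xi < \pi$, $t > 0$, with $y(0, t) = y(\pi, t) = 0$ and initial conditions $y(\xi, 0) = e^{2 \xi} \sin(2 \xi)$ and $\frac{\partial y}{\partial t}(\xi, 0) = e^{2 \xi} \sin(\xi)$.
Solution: Substitute $y = e^{2\xi}u$.
Then $y_{\xi} = e^{2\xi}(u_{\xi} + 2u)$, $y_{\xi\xi} = e^{2\xi}(u_{\xi\xi} + 4u_{\xi} + 4u)$, $y_{tt} = e^{2\xi}u_{tt}$; substituting and dividing by $e^{2\xi}$, the lower-order terms cancel: $u_{tt} = \frac{1}{4}u_{\xi\xi}$ (standard wave equation).
Data for $u$: $u(\xi,0) = e^{-2\xi}y(\xi,0) = \sin(2 \xi)$; $u_t(\xi,0) = e^{-2\xi}y_t(\xi,0) = \sin(\xi)$. The boundary conditions carry over: $u(0,t) = u(\pi,t) = 0$.
Separating variables: $u = \sum [A_n \cos(\omega_n t) + B_n \sin(\omega_n t)] \sin(n\xi)$, $\omega_n = n/2$. From ICs ($B_n$ = velocity coefficient / $\omega_n$): $A_2=1, B_1=2$.
So $u(\xi,t) = 2 \sin(t/2) \sin(\xi) + \sin(2 \xi) \cos(t)$, and $y(\xi,t) = e^{2\xi}u(\xi,t)$.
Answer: $y(\xi, t) = 2 e^{2 \xi} \sin(\xi) \sin(t/2) + e^{2 \xi} \sin(2 \xi) \cos(t)$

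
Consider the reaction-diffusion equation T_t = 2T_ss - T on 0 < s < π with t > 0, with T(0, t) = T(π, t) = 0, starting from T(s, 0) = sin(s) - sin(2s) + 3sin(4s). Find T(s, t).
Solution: Substitute T = exp(-t)u.
Then T_t = exp(-t)(u_t - u), T_ss = exp(-t)u_ss; substituting and dividing by exp(-t), the lower-order terms cancel: u_t = 2u_ss (standard heat equation).
Data for u: u(s,0) = T(s,0) = sin(s) - sin(2s) + 3sin(4s). The boundary conditions carry over: u(0,t) = u(π,t) = 0.
Separating variables: u = Σ c_n exp(-2n²t) sin(ns). From u(s,0) = sin(s) - sin(2s) + 3sin(4s): c_1=1, c_2=-1, c_4=3.
So u(s,t) = exp(-2t)sin(s) - exp(-8t)sin(2s) + 3exp(-32t)sin(4s), and T(s,t) = exp(-t)u(s,t).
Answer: T(s, t) = exp(-3t)sin(s) - exp(-9t)sin(2s) + 3exp(-33t)sin(4s)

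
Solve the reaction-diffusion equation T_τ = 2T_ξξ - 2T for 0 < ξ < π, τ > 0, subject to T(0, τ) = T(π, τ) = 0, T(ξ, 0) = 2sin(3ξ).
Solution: Substitute T = exp(-2τ)u, i.e. u = exp(2τ)T.
By the product rule, T_τ = exp(-2τ)(u_τ - 2u), T_ξξ = exp(-2τ)u_ξξ.
Substituting into the PDE and dividing by exp(-2τ): u_τ - 2u = 2u_ξξ - 2u.
The lower-order terms cancel, leaving the standard heat equation u_τ = 2u_ξξ.
Initial data for u: u(ξ,0) = T(ξ,0) = 2sin(3ξ). The boundary conditions carry over: u(0,τ) = u(π,τ) = 0.
Solve for u:
  Using separation of variables u = X(ξ)G(τ):
  Eigenfunctions: sin(nξ), n = 1, 2, 3, ...
  General solution: u(ξ, τ) = Σ c_n sin(nξ) exp(-2n² τ)
  Matching u(ξ,0) = 2sin(3ξ) term by term: c_3=2.
Hence u(ξ,τ) = 2exp(-18τ)sin(3ξ).
Transform back: T(ξ,τ) = exp(-2τ)u(ξ,τ).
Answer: T(ξ, τ) = 2exp(-20τ)sin(3ξ)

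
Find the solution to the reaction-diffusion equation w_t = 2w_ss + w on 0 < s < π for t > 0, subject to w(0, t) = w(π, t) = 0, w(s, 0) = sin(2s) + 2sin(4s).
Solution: Substitute w = exp(t)u, i.e. u = exp(-t)w.
By the product rule, w_t = exp(t)(u_t + u), w_ss = exp(t)u_ss.
Substituting into the PDE and dividing by exp(t): u_t + u = 2u_ss + u.
The lower-order terms cancel, leaving the standard heat equation u_t = 2u_ss.
Initial data for u: u(s,0) = w(s,0) = sin(2s) + 2sin(4s). The boundary conditions carry over: u(0,t) = u(π,t) = 0.
Solve for u:
  Using separation of variables u = X(s)T(t):
  Eigenfunctions: sin(ns), n = 1, 2, 3, ...
  General solution: u(s, t) = Σ c_n sin(ns) exp(-2n² t)
  Matching u(s,0) = sin(2s) + 2sin(4s) term by term: c_2=1, c_4=2.
Hence u(s,t) = exp(-8t)sin(2s) + 2exp(-32t)sin(4s).
Transform back: w(s,t) = exp(t)u(s,t).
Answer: w(s, t) = exp(-7t)sin(2s) + 2exp(-31t)sin(4s)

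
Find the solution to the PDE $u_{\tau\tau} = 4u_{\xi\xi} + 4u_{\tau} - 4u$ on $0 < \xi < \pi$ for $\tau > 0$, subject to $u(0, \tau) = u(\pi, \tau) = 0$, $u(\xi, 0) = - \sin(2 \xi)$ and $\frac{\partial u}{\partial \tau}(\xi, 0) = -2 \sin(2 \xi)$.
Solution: Substitute $u = e^{2\tau}w$.
Then $u_{\tau} = e^{2\tau}(w_{\tau} + 2w)$, $u_{\tau\tau} = e^{2\tau}(w_{\tau\tau} + 4w_{\tau} + 4w)$, $u_{\xi\xi} = e^{2\tau}w_{\xi\xi}$; substituting and dividing by $e^{2\tau}$, the lower-order terms cancel: $w_{\tau\tau} = 4w_{\xi\xi}$ (standard wave equation).
Data for $w$: $w(\xi,0) = u(\xi,0) = - \sin(2 \xi)$; $w_{\tau}(\xi,0) = u_{\tau}(\xi,0) - 2u(\xi,0) = 0$. The boundary conditions carry over: $w(0,\tau) = w(\pi,\tau) = 0$.
Separating variables: $w = \sum [A_n \cos(\omega_n \tau) + B_n \sin(\omega_n \tau)] \sin(n\xi)$, $\omega_n = 2n$. From ICs: $A_2=-1$.
So $w(\xi,\tau) = - \sin(2 \xi) \cos(4 \tau)$, and $u(\xi,\tau) = e^{2\tau}w(\xi,\tau)$.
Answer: $u(\xi, \tau) = - e^{2 \tau} \sin(2 \xi) \cos(4 \tau)$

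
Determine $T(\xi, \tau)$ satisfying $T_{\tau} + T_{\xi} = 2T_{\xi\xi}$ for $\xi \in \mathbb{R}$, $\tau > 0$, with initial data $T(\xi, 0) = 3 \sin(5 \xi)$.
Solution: Moving frame: $\eta = \xi - \tau$, $\sigma = \tau$, $T = u(\eta,\sigma)$, so $T_{\tau} = u_{\sigma} - u_{\eta}$ and $T_{\xi\xi} = u_{\eta\eta}$.
Hence $T_{\tau} + T_{\xi} = u_{\sigma}$ and the PDE becomes the heat equation $u_{\sigma} = 2u_{\eta\eta}$ on $\eta \in \mathbb{R}$.
Initial data: $u(\eta,0) = T(\eta,0) = 3 \sin(5 \eta)$. Each mode $\sin(n\eta)$ decays as $e^{-2n^2\sigma}$ on $\mathbb{R}$, so $u(\eta,\sigma) = \sum c_n e^{-2n^2\sigma} \sin(n\eta)$ with $c_5=3$: $u(\eta,\sigma) = 3 e^{-50 \sigma} \sin(5 \eta)$.
Substituting back: $T(\xi,\tau) = u(\xi - \tau, \tau)$.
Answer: $T(\xi, \tau) = -3 e^{-50 \tau} \sin(5 \tau - 5 \xi)$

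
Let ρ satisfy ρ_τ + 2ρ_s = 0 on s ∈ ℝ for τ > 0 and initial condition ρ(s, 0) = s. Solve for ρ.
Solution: By method of characteristics (waves move right with speed 2):
Along characteristics s - 2τ = const, ρ is constant, so ρ(s,τ) = f(s - 2τ) with f = ρ(·, 0).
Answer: ρ(s, τ) = s - 2τ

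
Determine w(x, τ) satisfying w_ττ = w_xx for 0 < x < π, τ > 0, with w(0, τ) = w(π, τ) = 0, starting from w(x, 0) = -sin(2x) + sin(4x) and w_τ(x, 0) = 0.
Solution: Using separation of variables w = X(x)T(τ):
Eigenfunctions: sin(nx), n = 1, 2, 3, ...
General solution: w(x, τ) = Σ [A_n cos(n τ) + B_n sin(n τ)] sin(nx)
From w(x,0) = -sin(2x) + sin(4x): A_2=-1, A_4=1. From w_τ(x,0) = 0: all B_n = 0.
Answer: w(x, τ) = -sin(2x)cos(2τ) + sin(4x)cos(4τ)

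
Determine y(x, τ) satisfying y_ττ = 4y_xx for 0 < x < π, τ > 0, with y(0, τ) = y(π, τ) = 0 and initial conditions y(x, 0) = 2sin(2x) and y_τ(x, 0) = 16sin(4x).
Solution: Separating variables: y = Σ [A_n cos(ω_n τ) + B_n sin(ω_n τ)] sin(nx), ω_n = 2n. From ICs (B_n = velocity coefficient / ω_n): A_2=2, B_4=2.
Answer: y(x, τ) = 2sin(2x)cos(4τ) + 2sin(4x)sin(8τ)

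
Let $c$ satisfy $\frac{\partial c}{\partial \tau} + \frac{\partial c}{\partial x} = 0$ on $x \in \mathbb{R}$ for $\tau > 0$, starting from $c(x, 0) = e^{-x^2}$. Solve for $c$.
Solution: By method of characteristics (waves move right with speed 1):
Along characteristics $x - \tau =$ const, $c$ is constant, so $c(x,\tau) = f(x - \tau)$ with $f = c( \cdot , 0)$.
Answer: $c(x, \tau) = e^{-(-\tau + x)^2}$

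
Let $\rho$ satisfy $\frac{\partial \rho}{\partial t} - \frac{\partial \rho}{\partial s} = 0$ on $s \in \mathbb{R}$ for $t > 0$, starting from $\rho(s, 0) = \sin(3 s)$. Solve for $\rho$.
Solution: By method of characteristics (waves move left with speed 1):
Along characteristics $s + t =$ const, $\rho$ is constant, so $\rho(s,t) = f(s + t)$ with $f = \rho( \cdot , 0)$.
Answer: $\rho(s, t) = \sin(3 s + 3 t)$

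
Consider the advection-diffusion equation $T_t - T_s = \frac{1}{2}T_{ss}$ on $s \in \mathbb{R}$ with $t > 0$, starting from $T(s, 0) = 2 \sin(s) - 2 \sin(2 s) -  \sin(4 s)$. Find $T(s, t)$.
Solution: Moving frame: $\eta = s + t$, $\sigma = t$, $T = u(\eta,\sigma)$, so $T_t = u_{\sigma} + u_{\eta}$ and $T_{ss} = u_{\eta\eta}$.
Hence $T_t - T_s = u_{\sigma}$ and the PDE becomes the heat equation $u_{\sigma} = \frac{1}{2}u_{\eta\eta}$ on $\eta \in \mathbb{R}$.
Initial data: $u(\eta,0) = T(\eta,0) = 2 \sin(\eta) - 2 \sin(2 \eta) - \sin(4 \eta)$. Each mode $\sin(n\eta)$ decays as $e^{-n^2\sigma/2}$ on $\mathbb{R}$, so $u(\eta,\sigma) = \sum c_n e^{-n^2\sigma/2} \sin(n\eta)$ with $c_1=2, c_2=-2, c_4=-1$: $u(\eta,\sigma) = -2 e^{-2 \sigma} \sin(2 \eta) - e^{-8 \sigma} \sin(4 \eta) + 2 e^{-\sigma/2} \sin(\eta)$.
Substituting back: $T(s,t) = u(s + t, t)$.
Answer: $T(s, t) = -2 e^{-2 t} \sin(2 s + 2 t) -  e^{-8 t} \sin(4 s + 4 t) + 2 e^{-t/2} \sin(s + t)$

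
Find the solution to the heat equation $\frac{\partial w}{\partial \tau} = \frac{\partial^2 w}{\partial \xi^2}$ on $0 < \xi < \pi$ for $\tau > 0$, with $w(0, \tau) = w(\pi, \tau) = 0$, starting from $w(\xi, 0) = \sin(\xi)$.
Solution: Using separation of variables $w = X(\xi)T(\tau)$:
Eigenfunctions: $\sin(n\xi)$, $n = 1, 2, 3, \ldots$
General solution: $w(\xi, \tau) = \sum c_n \sin(n\xi) e^{-n^2 \tau}$
Matching $w(\xi,0) = \sin(\xi)$ term by term: $c_1=1$.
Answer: $w(\xi, \tau) = e^{-\tau} \sin(\xi)$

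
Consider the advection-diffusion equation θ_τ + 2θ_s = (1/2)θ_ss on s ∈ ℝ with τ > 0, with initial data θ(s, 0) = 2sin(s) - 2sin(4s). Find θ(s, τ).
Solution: Change to a moving frame: let η = s - 2τ, σ = τ and write θ(s,τ) = u(η,σ).
By the chain rule θ_τ = u_σ - 2u_η, θ_s = u_η, θ_ss = u_ηη.
Then θ_τ + 2θ_s = u_σ: the advection term cancels and the PDE becomes the heat equation u_σ = (1/2)u_ηη on η ∈ ℝ.
Initial data: u(η,0) = θ(η,0) = 2sin(η) - 2sin(4η).
On η ∈ ℝ each mode satisfies (sin(nη))″ = -n² sin(nη), so exp(-n²σ/2) sin(nη) solves the heat equation; by superposition u(η,σ) = Σ c_n exp(-n²σ/2) sin(nη).
Reading off the coefficients: c_1=2, c_4=-2, so u(η,σ) = -2exp(-8σ)sin(4η) + 2exp(-σ/2)sin(η).
Substituting back η = s - 2τ, σ = τ: θ(s,τ) = u(s - 2τ, τ).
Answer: θ(s, τ) = -2exp(-8τ)sin(4s - 8τ) + 2exp(-τ/2)sin(s - 2τ)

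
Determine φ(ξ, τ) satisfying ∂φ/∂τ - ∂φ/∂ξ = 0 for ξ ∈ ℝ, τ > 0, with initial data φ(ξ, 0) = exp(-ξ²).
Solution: By characteristics (dξ/dτ = -1), φ(ξ,τ) = f(ξ + τ) with f = φ(·, 0).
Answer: φ(ξ, τ) = exp(-(ξ + τ)²)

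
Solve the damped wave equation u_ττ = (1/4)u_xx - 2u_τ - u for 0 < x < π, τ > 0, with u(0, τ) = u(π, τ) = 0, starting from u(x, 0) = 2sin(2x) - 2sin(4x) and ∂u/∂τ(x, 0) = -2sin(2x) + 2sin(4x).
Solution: Substitute u = exp(-τ)w.
Then u_τ = exp(-τ)(w_τ - w), u_ττ = exp(-τ)(w_ττ - 2w_τ + w), u_xx = exp(-τ)w_xx; substituting and dividing by exp(-τ), the lower-order terms cancel: w_ττ = (1/4)w_xx (standard wave equation).
Data for w: w(x,0) = u(x,0) = 2sin(2x) - 2sin(4x); w_τ(x,0) = u_τ(x,0) + u(x,0) = 0. The boundary conditions carry over: w(0,τ) = w(π,τ) = 0.
Separating variables: w = Σ [A_n cos(ω_n τ) + B_n sin(ω_n τ)] sin(nx), ω_n = n/2. From ICs: A_2=2, A_4=-2.
So w(x,τ) = 2sin(2x)cos(τ) - 2sin(4x)cos(2τ), and u(x,τ) = exp(-τ)w(x,τ).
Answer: u(x, τ) = 2exp(-τ)sin(2x)cos(τ) - 2exp(-τ)sin(4x)cos(2τ)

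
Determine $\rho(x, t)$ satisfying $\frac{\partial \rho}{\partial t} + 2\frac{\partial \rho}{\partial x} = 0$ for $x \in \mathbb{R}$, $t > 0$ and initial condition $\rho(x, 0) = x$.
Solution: By characteristics ($dx/dt = 2$), $\rho(x,t) = f(x - 2t)$ with $f = \rho( \cdot , 0)$.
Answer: $\rho(x, t) = -2 t + x$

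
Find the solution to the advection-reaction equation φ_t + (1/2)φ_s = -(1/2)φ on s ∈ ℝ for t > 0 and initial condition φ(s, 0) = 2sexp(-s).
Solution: Substitute φ = exp(-s)u.
Then φ_s = exp(-s)(u_s - u), φ_t = exp(-s)u_t; substituting and dividing by exp(-s), the lower-order terms cancel: u_t + (1/2)u_s = 0 (standard advection equation).
Data for u: u(s,0) = exp(s)φ(s,0) = 2s.
By characteristics (ds/dt = 1/2), u(s,t) = f(s - (1/2)t) with f = u(·, 0).
So u(s,t) = 2s - t, and φ(s,t) = exp(-s)u(s,t).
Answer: φ(s, t) = 2sexp(-s) - texp(-s)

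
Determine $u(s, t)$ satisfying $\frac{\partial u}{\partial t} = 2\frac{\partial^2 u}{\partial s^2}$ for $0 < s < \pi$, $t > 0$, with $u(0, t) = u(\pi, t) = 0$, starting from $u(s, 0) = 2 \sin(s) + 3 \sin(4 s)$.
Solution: Separating variables: $u = \sum c_n e^{-2n^2t} \sin(ns)$. From $u(s,0) = 2 \sin(s) + 3 \sin(4 s)$: $c_1=2, c_4=3$.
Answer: $u(s, t) = 2 e^{-2 t} \sin(s) + 3 e^{-32 t} \sin(4 s)$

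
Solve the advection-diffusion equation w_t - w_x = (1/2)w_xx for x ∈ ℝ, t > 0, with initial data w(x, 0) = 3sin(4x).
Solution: Moving frame: η = x + t, σ = t, w = u(η,σ), so w_t = u_σ + u_η and w_xx = u_ηη.
Hence w_t - w_x = u_σ and the PDE becomes the heat equation u_σ = (1/2)u_ηη on η ∈ ℝ.
Initial data: u(η,0) = w(η,0) = 3sin(4η). Each mode sin(nη) decays as exp(-n²σ/2) on ℝ, so u(η,σ) = Σ c_n exp(-n²σ/2) sin(nη) with c_4=3: u(η,σ) = 3exp(-8σ)sin(4η).
Substituting back: w(x,t) = u(x + t, t).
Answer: w(x, t) = 3exp(-8t)sin(4t + 4x)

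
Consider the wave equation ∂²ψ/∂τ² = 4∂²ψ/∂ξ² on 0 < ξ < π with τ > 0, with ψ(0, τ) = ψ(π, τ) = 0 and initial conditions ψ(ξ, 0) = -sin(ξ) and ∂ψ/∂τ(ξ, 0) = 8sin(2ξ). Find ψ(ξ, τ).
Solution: Using separation of variables ψ = X(ξ)T(τ):
Eigenfunctions: sin(nξ), n = 1, 2, 3, ...
General solution: ψ(ξ, τ) = Σ [A_n cos(2n τ) + B_n sin(2n τ)] sin(nξ)
From ψ(ξ,0) = -sin(ξ): A_1=-1. From ψ_τ(ξ,0) = 8sin(2ξ), using ψ_τ(ξ,0) = Σ ω_n B_n sin(nξ) with ω_n = 2n: B_2 = 8/4 = 2.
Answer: ψ(ξ, τ) = -sin(ξ)cos(2τ) + 2sin(2ξ)sin(4τ)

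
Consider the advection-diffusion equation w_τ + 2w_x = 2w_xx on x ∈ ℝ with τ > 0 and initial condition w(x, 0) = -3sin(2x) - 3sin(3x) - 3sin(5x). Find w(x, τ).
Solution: Change to a moving frame: let η = x - 2τ, σ = τ and write w(x,τ) = u(η,σ).
By the chain rule w_τ = u_σ - 2u_η, w_x = u_η, w_xx = u_ηη.
Then w_τ + 2w_x = u_σ: the advection term cancels and the PDE becomes the heat equation u_σ = 2u_ηη on η ∈ ℝ.
Initial data: u(η,0) = w(η,0) = -3sin(2η) - 3sin(3η) - 3sin(5η).
On η ∈ ℝ each mode satisfies (sin(nη))″ = -n² sin(nη), so exp(-2n²σ) sin(nη) solves the heat equation; by superposition u(η,σ) = Σ c_n exp(-2n²σ) sin(nη).
Reading off the coefficients: c_2=-3, c_3=-3, c_5=-3, so u(η,σ) = -3exp(-8σ)sin(2η) - 3exp(-18σ)sin(3η) - 3exp(-50σ)sin(5η).
Substituting back η = x - 2τ, σ = τ: w(x,τ) = u(x - 2τ, τ).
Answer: w(x, τ) = -3exp(-8τ)sin(2x - 4τ) - 3exp(-18τ)sin(3x - 6τ) - 3exp(-50τ)sin(5x - 10τ)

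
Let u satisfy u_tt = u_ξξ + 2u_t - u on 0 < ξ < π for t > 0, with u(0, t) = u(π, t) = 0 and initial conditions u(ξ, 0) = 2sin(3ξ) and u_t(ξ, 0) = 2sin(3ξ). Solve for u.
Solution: Substitute u = exp(t)w.
Then u_t = exp(t)(w_t + w), u_tt = exp(t)(w_tt + 2w_t + w), u_ξξ = exp(t)w_ξξ; substituting and dividing by exp(t), the lower-order terms cancel: w_tt = w_ξξ (standard wave equation).
Data for w: w(ξ,0) = u(ξ,0) = 2sin(3ξ); w_t(ξ,0) = u_t(ξ,0) - u(ξ,0) = 0. The boundary conditions carry over: w(0,t) = w(π,t) = 0.
Separating variables: w = Σ [A_n cos(ω_n t) + B_n sin(ω_n t)] sin(nξ), ω_n = n. From ICs: A_3=2.
So w(ξ,t) = 2sin(3ξ)cos(3t), and u(ξ,t) = exp(t)w(ξ,t).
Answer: u(ξ, t) = 2exp(t)sin(3ξ)cos(3t)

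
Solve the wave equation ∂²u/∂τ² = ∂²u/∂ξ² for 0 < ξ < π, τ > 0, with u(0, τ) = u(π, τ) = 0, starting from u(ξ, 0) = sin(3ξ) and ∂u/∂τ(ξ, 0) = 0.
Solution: Using separation of variables u = X(ξ)T(τ):
Eigenfunctions: sin(nξ), n = 1, 2, 3, ...
General solution: u(ξ, τ) = Σ [A_n cos(n τ) + B_n sin(n τ)] sin(nξ)
From u(ξ,0) = sin(3ξ): A_3=1. From u_τ(ξ,0) = 0: all B_n = 0.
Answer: u(ξ, τ) = sin(3ξ)cos(3τ)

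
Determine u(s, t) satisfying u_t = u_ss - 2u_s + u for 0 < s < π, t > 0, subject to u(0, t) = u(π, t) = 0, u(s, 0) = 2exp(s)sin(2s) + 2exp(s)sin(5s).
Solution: Substitute u = exp(s)w, i.e. w = exp(-s)u.
By the product rule, u_s = exp(s)(w_s + w), u_ss = exp(s)(w_ss + 2w_s + w), u_t = exp(s)w_t.
Substituting into the PDE and dividing by exp(s): w_t = (w_ss + 2w_s + w) - 2(w_s + w) + w.
The lower-order terms cancel, leaving the standard heat equation w_t = w_ss.
Initial data for w: w(s,0) = exp(-s)u(s,0) = 2sin(2s) + 2sin(5s). The boundary conditions carry over: w(0,t) = w(π,t) = 0.
Solve for w:
  Using separation of variables w = X(s)T(t):
  Eigenfunctions: sin(ns), n = 1, 2, 3, ...
  General solution: w(s, t) = Σ c_n sin(ns) exp(-n² t)
  Matching w(s,0) = 2sin(2s) + 2sin(5s) term by term: c_2=2, c_5=2.
Hence w(s,t) = 2exp(-4t)sin(2s) + 2exp(-25t)sin(5s).
Transform back: u(s,t) = exp(s)w(s,t).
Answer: u(s, t) = 2exp(s)exp(-4t)sin(2s) + 2exp(s)exp(-25t)sin(5s)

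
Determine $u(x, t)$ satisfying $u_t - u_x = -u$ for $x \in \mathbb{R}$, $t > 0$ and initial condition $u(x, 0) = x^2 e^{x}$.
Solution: Substitute $u = e^{x}w$.
Then $u_x = e^{x}(w_x + w)$, $u_t = e^{x}w_t$; substituting and dividing by $e^{x}$, the lower-order terms cancel: $w_t - w_x = 0$ (standard advection equation).
Data for $w$: $w(x,0) = e^{-x}u(x,0) = x^2$.
By characteristics ($dx/dt = -1$), $w(x,t) = f(x + t)$ with $f = w( \cdot , 0)$.
So $w(x,t) = t^2 + 2 t x + x^2$, and $u(x,t) = e^{x}w(x,t)$.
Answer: $u(x, t) = t^2 e^{x} + 2 t x e^{x} + x^2 e^{x}$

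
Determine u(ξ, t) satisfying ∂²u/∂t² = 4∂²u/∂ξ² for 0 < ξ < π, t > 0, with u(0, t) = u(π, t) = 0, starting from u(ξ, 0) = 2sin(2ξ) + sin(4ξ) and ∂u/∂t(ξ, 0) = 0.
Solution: Separating variables: u = Σ [A_n cos(ω_n t) + B_n sin(ω_n t)] sin(nξ), ω_n = 2n. From ICs: A_2=2, A_4=1.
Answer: u(ξ, t) = 2sin(2ξ)cos(4t) + sin(4ξ)cos(8t)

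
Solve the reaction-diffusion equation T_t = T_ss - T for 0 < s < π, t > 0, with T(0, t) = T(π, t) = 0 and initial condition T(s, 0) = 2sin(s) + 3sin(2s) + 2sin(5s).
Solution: Substitute T = exp(-t)u, i.e. u = exp(t)T.
By the product rule, T_t = exp(-t)(u_t - u), T_ss = exp(-t)u_ss.
Substituting into the PDE and dividing by exp(-t): u_t - u = u_ss - u.
The lower-order terms cancel, leaving the standard heat equation u_t = u_ss.
Initial data for u: u(s,0) = T(s,0) = 2sin(s) + 3sin(2s) + 2sin(5s). The boundary conditions carry over: u(0,t) = u(π,t) = 0.
Solve for u:
  Using separation of variables u = X(s)G(t):
  Eigenfunctions: sin(ns), n = 1, 2, 3, ...
  General solution: u(s, t) = Σ c_n sin(ns) exp(-n² t)
  Matching u(s,0) = 2sin(s) + 3sin(2s) + 2sin(5s) term by term: c_1=2, c_2=3, c_5=2.
Hence u(s,t) = 2exp(-t)sin(s) + 3exp(-4t)sin(2s) + 2exp(-25t)sin(5s).
Transform back: T(s,t) = exp(-t)u(s,t).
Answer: T(s, t) = 2exp(-2t)sin(s) + 3exp(-5t)sin(2s) + 2exp(-26t)sin(5s)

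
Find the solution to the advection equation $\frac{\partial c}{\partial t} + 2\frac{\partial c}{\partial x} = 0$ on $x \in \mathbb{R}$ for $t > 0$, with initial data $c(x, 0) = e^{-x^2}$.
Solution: By method of characteristics (waves move right with speed 2):
Along characteristics $x - 2t =$ const, $c$ is constant, so $c(x,t) = f(x - 2t)$ with $f = c( \cdot , 0)$.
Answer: $c(x, t) = e^{-(-2 t + x)^2}$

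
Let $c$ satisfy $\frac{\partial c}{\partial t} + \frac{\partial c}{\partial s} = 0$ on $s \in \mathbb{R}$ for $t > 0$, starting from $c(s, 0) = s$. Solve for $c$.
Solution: By method of characteristics (waves move right with speed 1):
Along characteristics $s - t =$ const, $c$ is constant, so $c(s,t) = f(s - t)$ with $f = c( \cdot , 0)$.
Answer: $c(s, t) = s -  t$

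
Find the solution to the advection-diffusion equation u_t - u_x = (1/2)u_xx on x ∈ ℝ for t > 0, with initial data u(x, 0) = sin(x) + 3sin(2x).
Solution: Moving frame: η = x + t, σ = t, u = w(η,σ), so u_t = w_σ + w_η and u_xx = w_ηη.
Hence u_t - u_x = w_σ and the PDE becomes the heat equation w_σ = (1/2)w_ηη on η ∈ ℝ.
Initial data: w(η,0) = u(η,0) = sin(η) + 3sin(2η). Each mode sin(nη) decays as exp(-n²σ/2) on ℝ, so w(η,σ) = Σ c_n exp(-n²σ/2) sin(nη) with c_1=1, c_2=3: w(η,σ) = 3exp(-2σ)sin(2η) + exp(-σ/2)sin(η).
Substituting back: u(x,t) = w(x + t, t).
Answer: u(x, t) = 3exp(-2t)sin(2t + 2x) + exp(-t/2)sin(t + x)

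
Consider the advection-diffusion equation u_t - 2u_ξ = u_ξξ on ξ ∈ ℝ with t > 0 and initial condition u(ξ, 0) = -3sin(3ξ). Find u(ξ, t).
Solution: Moving frame: η = ξ + 2t, σ = t, u = w(η,σ), so u_t = w_σ + 2w_η and u_ξξ = w_ηη.
Hence u_t - 2u_ξ = w_σ and the PDE becomes the heat equation w_σ = w_ηη on η ∈ ℝ.
Initial data: w(η,0) = u(η,0) = -3sin(3η). Each mode sin(nη) decays as exp(-n²σ) on ℝ, so w(η,σ) = Σ c_n exp(-n²σ) sin(nη) with c_3=-3: w(η,σ) = -3exp(-9σ)sin(3η).
Substituting back: u(ξ,t) = w(ξ + 2t, t).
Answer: u(ξ, t) = -3exp(-9t)sin(6t + 3ξ)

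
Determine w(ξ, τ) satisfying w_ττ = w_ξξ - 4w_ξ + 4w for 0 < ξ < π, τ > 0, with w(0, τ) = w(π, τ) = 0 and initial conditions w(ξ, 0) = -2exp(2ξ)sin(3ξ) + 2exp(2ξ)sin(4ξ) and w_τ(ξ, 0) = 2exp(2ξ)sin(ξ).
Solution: Substitute w = exp(2ξ)u.
Then w_ξ = exp(2ξ)(u_ξ + 2u), w_ξξ = exp(2ξ)(u_ξξ + 4u_ξ + 4u), w_ττ = exp(2ξ)u_ττ; substituting and dividing by exp(2ξ), the lower-order terms cancel: u_ττ = u_ξξ (standard wave equation).
Data for u: u(ξ,0) = exp(-2ξ)w(ξ,0) = -2sin(3ξ) + 2sin(4ξ); u_τ(ξ,0) = exp(-2ξ)w_τ(ξ,0) = 2sin(ξ). The boundary conditions carry over: u(0,τ) = u(π,τ) = 0.
Separating variables: u = Σ [A_n cos(ω_n τ) + B_n sin(ω_n τ)] sin(nξ), ω_n = n. From ICs (B_n = velocity coefficient / ω_n): A_3=-2, A_4=2, B_1=2.
So u(ξ,τ) = 2sin(ξ)sin(τ) - 2sin(3ξ)cos(3τ) + 2sin(4ξ)cos(4τ), and w(ξ,τ) = exp(2ξ)u(ξ,τ).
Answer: w(ξ, τ) = 2exp(2ξ)sin(ξ)sin(τ) - 2exp(2ξ)sin(3ξ)cos(3τ) + 2exp(2ξ)sin(4ξ)cos(4τ)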